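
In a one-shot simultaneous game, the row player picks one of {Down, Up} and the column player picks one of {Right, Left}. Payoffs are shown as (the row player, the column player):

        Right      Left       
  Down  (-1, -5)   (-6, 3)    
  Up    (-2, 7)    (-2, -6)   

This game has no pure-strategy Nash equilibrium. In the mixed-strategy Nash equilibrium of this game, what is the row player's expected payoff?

-2

The row player's indifference between Down and Up determines the column player's mixing probability q:
  the row player's payoff from Down: q·(-1) + (1−q)·(-6) = 5q - 6
  the row player's payoff from Up: q·(-2) + (1−q)·(-2) = -2
  5q - 6 = -2  ⇒  5q = 4  ⇒  q = 4/5.
At equilibrium the row player is indifferent across rows, so the row player's payoff equals the payoff from Down: (4/5)·(-1) + (1/5)·(-6) = -2.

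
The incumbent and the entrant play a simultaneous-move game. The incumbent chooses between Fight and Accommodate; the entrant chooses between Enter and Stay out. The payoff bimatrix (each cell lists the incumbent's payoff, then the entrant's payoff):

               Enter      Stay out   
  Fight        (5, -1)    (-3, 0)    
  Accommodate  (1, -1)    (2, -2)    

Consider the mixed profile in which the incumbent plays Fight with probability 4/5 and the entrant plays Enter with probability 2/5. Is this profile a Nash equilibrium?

Given the incumbent's mix p = 4/5, the entrant's payoff from Enter is -1 but from Stay out is -2/5. The entrant strictly prefers Stay out, so the entrant would not mix.
So the proposed profile is not a Nash equilibrium.

No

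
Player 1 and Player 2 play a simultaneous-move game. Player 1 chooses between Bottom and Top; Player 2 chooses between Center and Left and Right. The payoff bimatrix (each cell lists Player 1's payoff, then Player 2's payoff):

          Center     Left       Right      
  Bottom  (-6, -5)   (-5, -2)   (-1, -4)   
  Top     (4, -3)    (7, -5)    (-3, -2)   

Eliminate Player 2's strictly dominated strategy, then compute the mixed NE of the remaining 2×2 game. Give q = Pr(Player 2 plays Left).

Player 2's strategy Center is strictly dominated by Right: -4 > -5 and -2 > -3. Eliminate Center.
Player 1's indifference between Bottom and Top determines Player 2's mixing probability q:
  Player 1's expected payoff from Bottom: q·(-5) + (1−q)·(-1) = -4q - 1
  Player 1's expected payoff from Top: q·7 + (1−q)·(-3) = 10q - 3
  -4q - 1 = 10q - 3  ⇒  -14q = -2  ⇒  q = 1/7.

q = 1/7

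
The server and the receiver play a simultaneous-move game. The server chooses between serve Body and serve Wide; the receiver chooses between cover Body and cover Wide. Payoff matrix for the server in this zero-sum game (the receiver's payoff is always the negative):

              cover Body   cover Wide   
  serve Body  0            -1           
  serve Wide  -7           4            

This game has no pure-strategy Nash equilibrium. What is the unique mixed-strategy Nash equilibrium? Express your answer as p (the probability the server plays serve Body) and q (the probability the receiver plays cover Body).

In a mixed equilibrium the receiver is indifferent between cover Body and cover Wide; this condition fixes p.
  the receiver's expected payoff from cover Body: p·0 + (1−p)·7 = -7p + 7
  the receiver's expected payoff from cover Wide: p·1 + (1−p)·(-4) = 5p - 4
  -7p + 7 = 5p - 4  ⇒  -12p = -11  ⇒  p = 11/12.
The server's indifference between serve Body and serve Wide determines the receiver's mixing probability q:
  the server's payoff to serve Body: q·0 + (1−q)·(-1) = q - 1
  the server's payoff to serve Wide: q·(-7) + (1−q)·4 = -11q + 4
  q - 1 = -11q + 4  ⇒  12q = 5  ⇒  q = 5/12.

p = 11/12, q = 5/12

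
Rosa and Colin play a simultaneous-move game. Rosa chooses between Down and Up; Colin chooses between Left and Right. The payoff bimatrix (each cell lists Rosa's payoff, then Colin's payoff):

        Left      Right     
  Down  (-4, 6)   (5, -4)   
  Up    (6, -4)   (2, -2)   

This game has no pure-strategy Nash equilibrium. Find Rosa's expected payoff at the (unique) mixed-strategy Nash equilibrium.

In a mixed equilibrium Rosa is indifferent between Down and Up; this condition fixes q.
  Rosa's payoff from Down: q·(-4) + (1−q)·5 = -9q + 5
  Rosa's payoff from Up: q·6 + (1−q)·2 = 4q + 2
  -9q + 5 = 4q + 2  ⇒  -13q = -3  ⇒  q = 3/13.
At equilibrium Rosa is indifferent across rows, so Rosa's payoff equals the payoff from Down: (3/13)·(-4) + (10/13)·5 = 38/13.

38/13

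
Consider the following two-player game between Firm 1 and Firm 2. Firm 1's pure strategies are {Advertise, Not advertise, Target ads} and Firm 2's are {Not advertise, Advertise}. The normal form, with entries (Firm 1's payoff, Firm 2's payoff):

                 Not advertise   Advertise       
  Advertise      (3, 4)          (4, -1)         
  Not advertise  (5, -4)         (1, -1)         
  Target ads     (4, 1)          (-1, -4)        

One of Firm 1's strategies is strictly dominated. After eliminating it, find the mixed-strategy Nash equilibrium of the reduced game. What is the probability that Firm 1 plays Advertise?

p = 3/8

Firm 1's strategy Target ads is strictly dominated by Not advertise: 5 > 4 and 1 > -1. Eliminate Target ads.
In a mixed equilibrium Firm 2 is indifferent between Not advertise and Advertise; this condition fixes p.
  Firm 2's payoff to Not advertise: p·4 + (1−p)·(-4) = 8p - 4
  Firm 2's payoff to Advertise: p·(-1) + (1−p)·(-1) = -1
  8p - 4 = -1  ⇒  8p = 3  ⇒  p = 3/8.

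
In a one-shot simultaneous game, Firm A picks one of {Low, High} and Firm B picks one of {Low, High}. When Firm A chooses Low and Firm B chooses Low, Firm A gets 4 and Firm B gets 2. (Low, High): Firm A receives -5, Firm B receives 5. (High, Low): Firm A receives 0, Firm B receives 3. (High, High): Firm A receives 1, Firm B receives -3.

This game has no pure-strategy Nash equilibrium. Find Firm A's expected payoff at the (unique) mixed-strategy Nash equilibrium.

2/5

Set Firm A's expected payoff from Low equal to that from High:
  Firm A's expected payoff from Low: q·4 + (1−q)·(-5) = 9q - 5
  Firm A's expected payoff from High: q·0 + (1−q)·1 = -q + 1
  9q - 5 = -q + 1  ⇒  10q = 6  ⇒  q = 3/5.
At equilibrium Firm A is indifferent across rows, so Firm A's payoff equals the payoff from Low: (3/5)·4 + (2/5)·(-5) = 2/5.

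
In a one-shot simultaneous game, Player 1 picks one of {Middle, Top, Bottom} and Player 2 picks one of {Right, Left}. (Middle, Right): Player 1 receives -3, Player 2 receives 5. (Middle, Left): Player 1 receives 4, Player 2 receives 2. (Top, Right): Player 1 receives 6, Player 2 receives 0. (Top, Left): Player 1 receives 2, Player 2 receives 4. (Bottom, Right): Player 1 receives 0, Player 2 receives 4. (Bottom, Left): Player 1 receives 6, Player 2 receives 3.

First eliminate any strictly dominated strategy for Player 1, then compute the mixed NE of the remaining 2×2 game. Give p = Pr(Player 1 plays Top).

p = 1/5

Player 1's strategy Middle is strictly dominated by Bottom: 0 > -3 and 6 > 4. Eliminate Middle.
Player 2's indifference between Right and Left determines Player 1's mixing probability p:
  Player 2's payoff to Right: p·0 + (1−p)·4 = -4p + 4
  Player 2's payoff to Left: p·4 + (1−p)·3 = p + 3
  -4p + 4 = p + 3  ⇒  -5p = -1  ⇒  p = 1/5.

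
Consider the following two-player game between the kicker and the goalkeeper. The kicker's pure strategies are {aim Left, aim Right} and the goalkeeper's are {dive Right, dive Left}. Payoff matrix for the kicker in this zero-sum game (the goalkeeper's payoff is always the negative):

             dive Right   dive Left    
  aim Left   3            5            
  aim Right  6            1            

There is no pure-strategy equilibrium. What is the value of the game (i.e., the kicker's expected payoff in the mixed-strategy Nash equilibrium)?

v = 27/7

For the kicker to be willing to mix, the kicker must be indifferent between aim Left and aim Right, which pins down the goalkeeper's mix.
  the kicker's payoff to aim Left: q·3 + (1−q)·5 = -2q + 5
  the kicker's payoff to aim Right: q·6 + (1−q)·1 = 5q + 1
  -2q + 5 = 5q + 1  ⇒  -7q = -4  ⇒  q = 4/7.
The value is the kicker's expected payoff against this mix (using aim Left): (4/7)·3 + (3/7)·5 = 27/7.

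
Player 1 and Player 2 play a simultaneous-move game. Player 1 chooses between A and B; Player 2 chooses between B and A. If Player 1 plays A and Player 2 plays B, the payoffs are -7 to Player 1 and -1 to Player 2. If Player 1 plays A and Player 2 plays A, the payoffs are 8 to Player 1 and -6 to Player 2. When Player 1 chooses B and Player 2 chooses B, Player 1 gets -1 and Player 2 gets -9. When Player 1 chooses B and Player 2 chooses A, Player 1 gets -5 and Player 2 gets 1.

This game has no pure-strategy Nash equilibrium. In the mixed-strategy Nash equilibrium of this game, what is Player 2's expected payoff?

For Player 2 to be willing to mix, Player 2 must be indifferent between B and A, which pins down Player 1's mix.
  Player 2's payoff to B: p·(-1) + (1−p)·(-9) = 8p - 9
  Player 2's payoff to A: p·(-6) + (1−p)·1 = -7p + 1
  8p - 9 = -7p + 1  ⇒  15p = 10  ⇒  p = 2/3.
At equilibrium Player 2 is indifferent across columns, so Player 2's payoff equals the payoff from B: (2/3)·(-1) + (1/3)·(-9) = -11/3.

-11/3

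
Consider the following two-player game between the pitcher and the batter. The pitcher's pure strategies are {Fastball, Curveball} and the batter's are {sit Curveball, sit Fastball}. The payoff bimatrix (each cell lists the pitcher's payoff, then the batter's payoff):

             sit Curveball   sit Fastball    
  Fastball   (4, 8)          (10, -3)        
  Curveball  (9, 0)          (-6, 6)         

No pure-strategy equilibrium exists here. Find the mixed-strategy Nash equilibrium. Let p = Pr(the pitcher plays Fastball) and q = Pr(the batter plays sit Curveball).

Set the batter's expected payoff from sit Curveball equal to that from sit Fastball:
  the batter's expected payoff from sit Curveball: p·8 + (1−p)·0 = 8p
  the batter's expected payoff from sit Fastball: p·(-3) + (1−p)·6 = -9p + 6
  8p = -9p + 6  ⇒  17p = 6  ⇒  p = 6/17.
The pitcher's indifference between Fastball and Curveball determines the batter's mixing probability q:
  the pitcher's payoff from Fastball: q·4 + (1−q)·10 = -6q + 10
  the pitcher's payoff from Curveball: q·9 + (1−q)·(-6) = 15q - 6
  -6q + 10 = 15q - 6  ⇒  -21q = -16  ⇒  q = 16/21.

p = 6/17, q = 16/21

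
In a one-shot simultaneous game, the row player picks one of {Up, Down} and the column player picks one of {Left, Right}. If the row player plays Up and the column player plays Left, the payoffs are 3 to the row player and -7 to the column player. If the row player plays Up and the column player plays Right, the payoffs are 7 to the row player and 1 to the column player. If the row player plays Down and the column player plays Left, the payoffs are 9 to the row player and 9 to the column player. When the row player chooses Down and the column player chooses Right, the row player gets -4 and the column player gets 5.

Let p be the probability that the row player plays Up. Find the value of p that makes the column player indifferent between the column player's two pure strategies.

For the column player to be willing to mix, the column player must be indifferent between Left and Right, which pins down the row player's mix.
  the column player's expected payoff from Left: p·(-7) + (1−p)·9 = -16p + 9
  the column player's expected payoff from Right: p·1 + (1−p)·5 = -4p + 5
  -16p + 9 = -4p + 5  ⇒  -12p = -4  ⇒  p = 1/3.

p = 1/3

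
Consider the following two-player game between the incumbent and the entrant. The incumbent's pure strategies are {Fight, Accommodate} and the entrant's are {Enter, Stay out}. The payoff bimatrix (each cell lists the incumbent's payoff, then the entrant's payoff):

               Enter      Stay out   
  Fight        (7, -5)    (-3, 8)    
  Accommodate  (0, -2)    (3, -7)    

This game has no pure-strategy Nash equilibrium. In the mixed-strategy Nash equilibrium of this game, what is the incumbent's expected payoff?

21/13

Set the incumbent's expected payoff from Fight equal to that from Accommodate:
  the incumbent's payoff to Fight: q·7 + (1−q)·(-3) = 10q - 3
  the incumbent's payoff to Accommodate: q·0 + (1−q)·3 = -3q + 3
  10q - 3 = -3q + 3  ⇒  13q = 6  ⇒  q = 6/13.
At equilibrium the incumbent is indifferent across rows, so the incumbent's payoff equals the payoff from Fight: (6/13)·7 + (7/13)·(-3) = 21/13.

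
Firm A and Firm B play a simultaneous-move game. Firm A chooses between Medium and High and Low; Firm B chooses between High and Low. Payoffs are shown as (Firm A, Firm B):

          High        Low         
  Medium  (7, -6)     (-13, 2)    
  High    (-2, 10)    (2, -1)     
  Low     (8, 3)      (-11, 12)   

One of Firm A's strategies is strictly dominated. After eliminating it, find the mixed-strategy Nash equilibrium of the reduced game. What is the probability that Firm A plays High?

Firm A's strategy Medium is strictly dominated by Low: 8 > 7 and -11 > -13. Eliminate Medium.
For Firm B to be willing to mix, Firm B must be indifferent between High and Low, which pins down Firm A's mix.
  Firm B's expected payoff from High: p·10 + (1−p)·3 = 7p + 3
  Firm B's expected payoff from Low: p·(-1) + (1−p)·12 = -13p + 12
  7p + 3 = -13p + 12  ⇒  20p = 9  ⇒  p = 9/20.

p = 9/20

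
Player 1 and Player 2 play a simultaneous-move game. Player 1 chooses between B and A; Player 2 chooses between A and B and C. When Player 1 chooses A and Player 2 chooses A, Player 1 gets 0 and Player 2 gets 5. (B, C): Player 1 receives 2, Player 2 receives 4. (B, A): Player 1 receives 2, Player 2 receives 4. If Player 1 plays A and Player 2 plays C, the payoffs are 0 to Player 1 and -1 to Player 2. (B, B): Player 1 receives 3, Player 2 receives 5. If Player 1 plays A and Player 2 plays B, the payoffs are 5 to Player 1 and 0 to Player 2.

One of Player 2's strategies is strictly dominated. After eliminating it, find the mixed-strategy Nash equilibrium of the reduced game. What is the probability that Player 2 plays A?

q = 1/2

Player 2's strategy C is strictly dominated by B: 5 > 4 and 0 > -1. Eliminate C.
For Player 1 to be willing to mix, Player 1 must be indifferent between B and A, which pins down Player 2's mix.
  Player 1's expected payoff from B: q·2 + (1−q)·3 = -q + 3
  Player 1's expected payoff from A: q·0 + (1−q)·5 = -5q + 5
  -q + 3 = -5q + 5  ⇒  4q = 2  ⇒  q = 1/2.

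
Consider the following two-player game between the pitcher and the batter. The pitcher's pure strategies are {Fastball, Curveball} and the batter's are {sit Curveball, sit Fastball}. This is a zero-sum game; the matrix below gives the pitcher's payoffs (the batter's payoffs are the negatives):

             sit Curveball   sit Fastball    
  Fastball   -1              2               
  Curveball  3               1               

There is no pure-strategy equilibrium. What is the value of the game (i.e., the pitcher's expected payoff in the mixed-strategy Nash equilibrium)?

Set the pitcher's expected payoff from Fastball equal to that from Curveball:
  the pitcher's payoff to Fastball: q·(-1) + (1−q)·2 = -3q + 2
  the pitcher's payoff to Curveball: q·3 + (1−q)·1 = 2q + 1
  -3q + 2 = 2q + 1  ⇒  -5q = -1  ⇒  q = 1/5.
The value is the pitcher's expected payoff against this mix (using Fastball): (1/5)·(-1) + (4/5)·2 = 7/5.

v = 7/5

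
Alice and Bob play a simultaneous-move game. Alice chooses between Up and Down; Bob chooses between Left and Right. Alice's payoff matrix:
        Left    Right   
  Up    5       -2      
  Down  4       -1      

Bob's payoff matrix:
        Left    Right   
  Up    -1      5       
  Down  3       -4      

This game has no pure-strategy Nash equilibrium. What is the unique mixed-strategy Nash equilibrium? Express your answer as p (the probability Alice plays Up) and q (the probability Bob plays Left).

Alice's mix must leave Bob indifferent between Left and Right.
  Bob's payoff to Left: p·(-1) + (1−p)·3 = -4p + 3
  Bob's payoff to Right: p·5 + (1−p)·(-4) = 9p - 4
  -4p + 3 = 9p - 4  ⇒  -13p = -7  ⇒  p = 7/13.
For Alice to be willing to mix, Alice must be indifferent between Up and Down, which pins down Bob's mix.
  Alice's expected payoff from Up: q·5 + (1−q)·(-2) = 7q - 2
  Alice's expected payoff from Down: q·4 + (1−q)·(-1) = 5q - 1
  7q - 2 = 5q - 1  ⇒  2q = 1  ⇒  q = 1/2.

p = 7/13, q = 1/2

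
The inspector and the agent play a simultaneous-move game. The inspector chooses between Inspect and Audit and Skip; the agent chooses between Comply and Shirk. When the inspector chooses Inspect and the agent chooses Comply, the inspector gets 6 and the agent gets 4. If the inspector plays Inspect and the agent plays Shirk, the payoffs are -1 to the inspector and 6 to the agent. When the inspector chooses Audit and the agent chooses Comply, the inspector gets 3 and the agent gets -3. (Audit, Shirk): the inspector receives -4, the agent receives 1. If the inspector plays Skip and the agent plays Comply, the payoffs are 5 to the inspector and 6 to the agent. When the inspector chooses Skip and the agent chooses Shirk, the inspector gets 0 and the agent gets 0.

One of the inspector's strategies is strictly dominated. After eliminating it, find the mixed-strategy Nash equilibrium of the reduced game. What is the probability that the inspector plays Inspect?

The inspector's strategy Audit is strictly dominated by Inspect: 6 > 3 and -1 > -4. Eliminate Audit.
Set the agent's expected payoff from Comply equal to that from Shirk:
  the agent's payoff to Comply: p·4 + (1−p)·6 = -2p + 6
  the agent's payoff to Shirk: p·6 + (1−p)·0 = 6p
  -2p + 6 = 6p  ⇒  -8p = -6  ⇒  p = 3/4.

p = 3/4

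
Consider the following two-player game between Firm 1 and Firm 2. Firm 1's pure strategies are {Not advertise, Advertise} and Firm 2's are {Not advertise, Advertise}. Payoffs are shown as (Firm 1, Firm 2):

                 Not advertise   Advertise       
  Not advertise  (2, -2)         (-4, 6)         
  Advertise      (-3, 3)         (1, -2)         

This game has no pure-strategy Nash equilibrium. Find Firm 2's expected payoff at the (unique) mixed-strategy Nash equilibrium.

For Firm 2 to be willing to mix, Firm 2 must be indifferent between Not advertise and Advertise, which pins down Firm 1's mix.
  Firm 2's payoff from Not advertise: p·(-2) + (1−p)·3 = -5p + 3
  Firm 2's payoff from Advertise: p·6 + (1−p)·(-2) = 8p - 2
  -5p + 3 = 8p - 2  ⇒  -13p = -5  ⇒  p = 5/13.
At equilibrium Firm 2 is indifferent across columns, so Firm 2's payoff equals the payoff from Not advertise: (5/13)·(-2) + (8/13)·3 = 14/13.

14/13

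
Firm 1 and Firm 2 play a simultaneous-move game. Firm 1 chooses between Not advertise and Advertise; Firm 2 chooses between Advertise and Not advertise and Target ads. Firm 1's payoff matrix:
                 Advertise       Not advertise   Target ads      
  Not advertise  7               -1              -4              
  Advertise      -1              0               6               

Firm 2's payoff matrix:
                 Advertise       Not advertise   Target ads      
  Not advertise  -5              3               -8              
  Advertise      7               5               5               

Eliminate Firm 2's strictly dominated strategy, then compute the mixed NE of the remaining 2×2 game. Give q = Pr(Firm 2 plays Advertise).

q = 1/9

Firm 2's strategy Target ads is strictly dominated by Advertise: -5 > -8 and 7 > 5. Eliminate Target ads.
For Firm 1 to be willing to mix, Firm 1 must be indifferent between Not advertise and Advertise, which pins down Firm 2's mix.
  Firm 1's payoff from Not advertise: q·7 + (1−q)·(-1) = 8q - 1
  Firm 1's payoff from Advertise: q·(-1) + (1−q)·0 = -q
  8q - 1 = -q  ⇒  9q = 1  ⇒  q = 1/9.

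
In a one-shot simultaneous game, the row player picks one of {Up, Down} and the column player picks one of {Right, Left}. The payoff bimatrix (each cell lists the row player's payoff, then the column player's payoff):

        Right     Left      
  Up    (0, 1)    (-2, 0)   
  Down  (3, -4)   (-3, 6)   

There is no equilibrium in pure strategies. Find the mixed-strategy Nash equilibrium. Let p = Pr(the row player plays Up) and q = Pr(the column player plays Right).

The column player's indifference between Right and Left determines the row player's mixing probability p:
  the column player's payoff from Right: p·1 + (1−p)·(-4) = 5p - 4
  the column player's payoff from Left: p·0 + (1−p)·6 = -6p + 6
  5p - 4 = -6p + 6  ⇒  11p = 10  ⇒  p = 10/11.
Set the row player's expected payoff from Up equal to that from Down:
  the row player's expected payoff from Up: q·0 + (1−q)·(-2) = 2q - 2
  the row player's expected payoff from Down: q·3 + (1−q)·(-3) = 6q - 3
  2q - 2 = 6q - 3  ⇒  -4q = -1  ⇒  q = 1/4.

p = 10/11, q = 1/4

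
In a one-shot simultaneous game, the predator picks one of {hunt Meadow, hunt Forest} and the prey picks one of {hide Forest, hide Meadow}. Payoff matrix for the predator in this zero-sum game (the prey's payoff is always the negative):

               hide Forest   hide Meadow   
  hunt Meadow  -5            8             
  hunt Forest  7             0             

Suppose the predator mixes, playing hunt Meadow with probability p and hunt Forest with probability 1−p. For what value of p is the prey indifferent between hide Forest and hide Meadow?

The prey's indifference between hide Forest and hide Meadow determines the predator's mixing probability p:
  the prey's payoff from hide Forest: p·5 + (1−p)·(-7) = 12p - 7
  the prey's payoff from hide Meadow: p·(-8) + (1−p)·0 = -8p
  12p - 7 = -8p  ⇒  20p = 7  ⇒  p = 7/20.

p = 7/20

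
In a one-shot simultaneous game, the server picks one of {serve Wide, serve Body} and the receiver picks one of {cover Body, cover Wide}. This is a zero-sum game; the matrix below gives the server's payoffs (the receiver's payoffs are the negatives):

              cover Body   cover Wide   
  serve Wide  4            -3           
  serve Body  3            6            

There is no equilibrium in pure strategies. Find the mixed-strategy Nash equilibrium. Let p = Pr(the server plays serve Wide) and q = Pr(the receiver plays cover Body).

p = 3/10, q = 9/10

The server's mix must leave the receiver indifferent between cover Body and cover Wide.
  the receiver's payoff from cover Body: p·(-4) + (1−p)·(-3) = -p - 3
  the receiver's payoff from cover Wide: p·3 + (1−p)·(-6) = 9p - 6
  -p - 3 = 9p - 6  ⇒  -10p = -3  ⇒  p = 3/10.
For the server to be willing to mix, the server must be indifferent between serve Wide and serve Body, which pins down the receiver's mix.
  the server's payoff to serve Wide: q·4 + (1−q)·(-3) = 7q - 3
  the server's payoff to serve Body: q·3 + (1−q)·6 = -3q + 6
  7q - 3 = -3q + 6  ⇒  10q = 9  ⇒  q = 9/10.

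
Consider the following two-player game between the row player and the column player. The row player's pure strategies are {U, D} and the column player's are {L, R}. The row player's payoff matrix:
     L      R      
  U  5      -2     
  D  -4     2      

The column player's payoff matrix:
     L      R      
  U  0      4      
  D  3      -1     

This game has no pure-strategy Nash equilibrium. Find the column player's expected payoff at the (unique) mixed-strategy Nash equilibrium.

Set the column player's expected payoff from L equal to that from R:
  the column player's payoff from L: p·0 + (1−p)·3 = -3p + 3
  the column player's payoff from R: p·4 + (1−p)·(-1) = 5p - 1
  -3p + 3 = 5p - 1  ⇒  -8p = -4  ⇒  p = 1/2.
At equilibrium the column player is indifferent across columns, so the column player's payoff equals the payoff from L: (1/2)·0 + (1/2)·3 = 3/2.

3/2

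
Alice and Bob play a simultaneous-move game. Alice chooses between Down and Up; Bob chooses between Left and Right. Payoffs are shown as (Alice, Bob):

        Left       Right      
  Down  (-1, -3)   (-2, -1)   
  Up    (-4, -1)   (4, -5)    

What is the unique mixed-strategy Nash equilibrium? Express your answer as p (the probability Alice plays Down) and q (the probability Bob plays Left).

p = 2/3, q = 2/3

Set Bob's expected payoff from Left equal to that from Right:
  Bob's payoff from Left: p·(-3) + (1−p)·(-1) = -2p - 1
  Bob's payoff from Right: p·(-1) + (1−p)·(-5) = 4p - 5
  -2p - 1 = 4p - 5  ⇒  -6p = -4  ⇒  p = 2/3.
In a mixed equilibrium Alice is indifferent between Down and Up; this condition fixes q.
  Alice's expected payoff from Down: q·(-1) + (1−q)·(-2) = q - 2
  Alice's expected payoff from Up: q·(-4) + (1−q)·4 = -8q + 4
  q - 2 = -8q + 4  ⇒  9q = 6  ⇒  q = 2/3.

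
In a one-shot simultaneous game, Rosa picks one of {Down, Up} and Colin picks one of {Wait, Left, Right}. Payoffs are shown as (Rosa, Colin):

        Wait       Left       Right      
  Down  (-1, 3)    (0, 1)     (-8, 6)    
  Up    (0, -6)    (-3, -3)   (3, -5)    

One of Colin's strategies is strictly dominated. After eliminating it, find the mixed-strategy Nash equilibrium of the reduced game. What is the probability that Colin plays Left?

q = 11/14

Colin's strategy Wait is strictly dominated by Right: 6 > 3 and -5 > -6. Eliminate Wait.
Colin's mix must leave Rosa indifferent between Down and Up.
  Rosa's payoff from Down: q·0 + (1−q)·(-8) = 8q - 8
  Rosa's payoff from Up: q·(-3) + (1−q)·3 = -6q + 3
  8q - 8 = -6q + 3  ⇒  14q = 11  ⇒  q = 11/14.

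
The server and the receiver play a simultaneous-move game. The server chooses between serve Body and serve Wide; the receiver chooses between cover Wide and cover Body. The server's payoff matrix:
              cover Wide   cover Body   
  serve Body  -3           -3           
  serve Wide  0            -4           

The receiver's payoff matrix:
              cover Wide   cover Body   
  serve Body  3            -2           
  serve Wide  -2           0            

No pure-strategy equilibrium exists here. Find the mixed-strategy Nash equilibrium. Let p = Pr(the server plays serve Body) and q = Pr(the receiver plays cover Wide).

p = 2/7, q = 1/4

Set the receiver's expected payoff from cover Wide equal to that from cover Body:
  the receiver's expected payoff from cover Wide: p·3 + (1−p)·(-2) = 5p - 2
  the receiver's expected payoff from cover Body: p·(-2) + (1−p)·0 = -2p
  5p - 2 = -2p  ⇒  7p = 2  ⇒  p = 2/7.
The receiver's mix must leave the server indifferent between serve Body and serve Wide.
  the server's payoff to serve Body: q·(-3) + (1−q)·(-3) = -3
  the server's payoff to serve Wide: q·0 + (1−q)·(-4) = 4q - 4
  -3 = 4q - 4  ⇒  -4q = -1  ⇒  q = 1/4.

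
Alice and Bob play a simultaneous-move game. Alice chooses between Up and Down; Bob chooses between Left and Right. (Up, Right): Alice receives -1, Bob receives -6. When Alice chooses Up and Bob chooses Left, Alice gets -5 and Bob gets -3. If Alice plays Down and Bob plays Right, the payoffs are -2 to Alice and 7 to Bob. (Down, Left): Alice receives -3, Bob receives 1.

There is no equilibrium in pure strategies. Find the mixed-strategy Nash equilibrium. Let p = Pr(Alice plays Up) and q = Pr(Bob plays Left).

p = 2/3, q = 1/3

Alice's mix must leave Bob indifferent between Left and Right.
  Bob's payoff from Left: p·(-3) + (1−p)·1 = -4p + 1
  Bob's payoff from Right: p·(-6) + (1−p)·7 = -13p + 7
  -4p + 1 = -13p + 7  ⇒  9p = 6  ⇒  p = 2/3.
Alice's indifference between Up and Down determines Bob's mixing probability q:
  Alice's payoff from Up: q·(-5) + (1−q)·(-1) = -4q - 1
  Alice's payoff from Down: q·(-3) + (1−q)·(-2) = -q - 2
  -4q - 1 = -q - 2  ⇒  -3q = -1  ⇒  q = 1/3.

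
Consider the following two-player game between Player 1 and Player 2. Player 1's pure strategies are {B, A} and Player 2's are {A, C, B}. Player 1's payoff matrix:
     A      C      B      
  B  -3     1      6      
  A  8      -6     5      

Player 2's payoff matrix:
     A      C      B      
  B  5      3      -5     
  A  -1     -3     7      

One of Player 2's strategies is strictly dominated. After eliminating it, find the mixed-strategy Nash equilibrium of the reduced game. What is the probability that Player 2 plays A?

q = 1/12

Player 2's strategy C is strictly dominated by A: 5 > 3 and -1 > -3. Eliminate C.
Player 1's indifference between B and A determines Player 2's mixing probability q:
  Player 1's payoff from B: q·(-3) + (1−q)·6 = -9q + 6
  Player 1's payoff from A: q·8 + (1−q)·5 = 3q + 5
  -9q + 6 = 3q + 5  ⇒  -12q = -1  ⇒  q = 1/12.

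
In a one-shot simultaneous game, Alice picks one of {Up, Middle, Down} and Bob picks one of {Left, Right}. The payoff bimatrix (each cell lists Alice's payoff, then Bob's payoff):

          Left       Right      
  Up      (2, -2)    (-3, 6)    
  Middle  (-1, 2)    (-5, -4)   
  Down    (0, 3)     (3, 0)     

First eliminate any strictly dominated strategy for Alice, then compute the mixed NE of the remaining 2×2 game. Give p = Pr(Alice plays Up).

p = 3/11

Alice's strategy Middle is strictly dominated by Up: 2 > -1 and -3 > -5. Eliminate Middle.
Bob's indifference between Left and Right determines Alice's mixing probability p:
  Bob's payoff to Left: p·(-2) + (1−p)·3 = -5p + 3
  Bob's payoff to Right: p·6 + (1−p)·0 = 6p
  -5p + 3 = 6p  ⇒  -11p = -3  ⇒  p = 3/11.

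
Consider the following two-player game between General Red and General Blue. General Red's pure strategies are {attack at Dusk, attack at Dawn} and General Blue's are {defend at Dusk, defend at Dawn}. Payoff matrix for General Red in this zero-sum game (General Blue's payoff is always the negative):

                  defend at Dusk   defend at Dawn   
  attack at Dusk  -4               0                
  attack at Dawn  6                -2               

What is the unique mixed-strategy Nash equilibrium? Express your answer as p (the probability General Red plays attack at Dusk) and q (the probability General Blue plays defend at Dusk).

p = 2/3, q = 1/6

General Blue's indifference between defend at Dusk and defend at Dawn determines General Red's mixing probability p:
  General Blue's payoff from defend at Dusk: p·4 + (1−p)·(-6) = 10p - 6
  General Blue's payoff from defend at Dawn: p·0 + (1−p)·2 = -2p + 2
  10p - 6 = -2p + 2  ⇒  12p = 8  ⇒  p = 2/3.
For General Red to be willing to mix, General Red must be indifferent between attack at Dusk and attack at Dawn, which pins down General Blue's mix.
  General Red's expected payoff from attack at Dusk: q·(-4) + (1−q)·0 = -4q
  General Red's expected payoff from attack at Dawn: q·6 + (1−q)·(-2) = 8q - 2
  -4q = 8q - 2  ⇒  -12q = -2  ⇒  q = 1/6.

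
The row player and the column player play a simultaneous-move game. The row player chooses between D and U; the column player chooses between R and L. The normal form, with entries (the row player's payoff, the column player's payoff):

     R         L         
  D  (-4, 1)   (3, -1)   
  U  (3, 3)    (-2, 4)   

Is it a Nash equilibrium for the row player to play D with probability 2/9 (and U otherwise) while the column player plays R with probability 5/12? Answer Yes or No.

Given the row player's mix p = 2/9, the column player's payoff from R is 23/9 but from L is 26/9. The column player strictly prefers L, so the column player would not mix.
So the proposed profile is not a Nash equilibrium.

No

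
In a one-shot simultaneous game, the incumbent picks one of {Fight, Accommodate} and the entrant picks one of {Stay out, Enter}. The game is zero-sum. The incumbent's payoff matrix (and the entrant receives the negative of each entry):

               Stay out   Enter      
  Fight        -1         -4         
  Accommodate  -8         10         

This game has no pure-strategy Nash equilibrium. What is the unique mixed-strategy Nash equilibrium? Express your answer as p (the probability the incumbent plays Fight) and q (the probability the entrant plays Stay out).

For the entrant to be willing to mix, the entrant must be indifferent between Stay out and Enter, which pins down the incumbent's mix.
  the entrant's payoff from Stay out: p·1 + (1−p)·8 = -7p + 8
  the entrant's payoff from Enter: p·4 + (1−p)·(-10) = 14p - 10
  -7p + 8 = 14p - 10  ⇒  -21p = -18  ⇒  p = 6/7.
The entrant's mix must leave the incumbent indifferent between Fight and Accommodate.
  the incumbent's payoff to Fight: q·(-1) + (1−q)·(-4) = 3q - 4
  the incumbent's payoff to Accommodate: q·(-8) + (1−q)·10 = -18q + 10
  3q - 4 = -18q + 10  ⇒  21q = 14  ⇒  q = 2/3.

p = 6/7, q = 2/3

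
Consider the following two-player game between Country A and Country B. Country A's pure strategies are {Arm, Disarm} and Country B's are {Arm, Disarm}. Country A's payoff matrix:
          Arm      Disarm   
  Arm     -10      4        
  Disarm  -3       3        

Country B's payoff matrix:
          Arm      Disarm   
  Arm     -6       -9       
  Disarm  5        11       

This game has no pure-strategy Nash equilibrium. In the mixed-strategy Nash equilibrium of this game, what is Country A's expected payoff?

9/4

Set Country A's expected payoff from Arm equal to that from Disarm:
  Country A's payoff from Arm: q·(-10) + (1−q)·4 = -14q + 4
  Country A's payoff from Disarm: q·(-3) + (1−q)·3 = -6q + 3
  -14q + 4 = -6q + 3  ⇒  -8q = -1  ⇒  q = 1/8.
At equilibrium Country A is indifferent across rows, so Country A's payoff equals the payoff from Arm: (1/8)·(-10) + (7/8)·4 = 9/4.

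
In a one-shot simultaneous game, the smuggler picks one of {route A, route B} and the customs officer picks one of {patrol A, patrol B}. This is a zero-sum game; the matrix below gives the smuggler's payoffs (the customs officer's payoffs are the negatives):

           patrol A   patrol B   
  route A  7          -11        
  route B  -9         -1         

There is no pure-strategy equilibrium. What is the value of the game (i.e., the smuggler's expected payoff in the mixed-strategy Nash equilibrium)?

v = -53/13

For the smuggler to be willing to mix, the smuggler must be indifferent between route A and route B, which pins down the customs officer's mix.
  the smuggler's expected payoff from route A: q·7 + (1−q)·(-11) = 18q - 11
  the smuggler's expected payoff from route B: q·(-9) + (1−q)·(-1) = -8q - 1
  18q - 11 = -8q - 1  ⇒  26q = 10  ⇒  q = 5/13.
The value is the smuggler's expected payoff against this mix (using route A): (5/13)·7 + (8/13)·(-11) = -53/13.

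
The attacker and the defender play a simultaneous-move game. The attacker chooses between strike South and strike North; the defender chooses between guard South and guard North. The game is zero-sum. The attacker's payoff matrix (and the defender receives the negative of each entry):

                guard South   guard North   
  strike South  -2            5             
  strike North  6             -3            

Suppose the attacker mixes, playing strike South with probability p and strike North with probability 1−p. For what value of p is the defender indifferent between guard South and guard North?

Set the defender's expected payoff from guard South equal to that from guard North:
  the defender's expected payoff from guard South: p·2 + (1−p)·(-6) = 8p - 6
  the defender's expected payoff from guard North: p·(-5) + (1−p)·3 = -8p + 3
  8p - 6 = -8p + 3  ⇒  16p = 9  ⇒  p = 9/16.

p = 9/16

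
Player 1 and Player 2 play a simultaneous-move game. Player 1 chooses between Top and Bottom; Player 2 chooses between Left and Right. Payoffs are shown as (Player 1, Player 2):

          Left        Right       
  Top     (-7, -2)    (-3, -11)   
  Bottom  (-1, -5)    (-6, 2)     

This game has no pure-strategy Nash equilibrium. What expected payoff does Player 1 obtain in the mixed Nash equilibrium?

-13/3

Player 2's mix must leave Player 1 indifferent between Top and Bottom.
  Player 1's payoff to Top: q·(-7) + (1−q)·(-3) = -4q - 3
  Player 1's payoff to Bottom: q·(-1) + (1−q)·(-6) = 5q - 6
  -4q - 3 = 5q - 6  ⇒  -9q = -3  ⇒  q = 1/3.
At equilibrium Player 1 is indifferent across rows, so Player 1's payoff equals the payoff from Top: (1/3)·(-7) + (2/3)·(-3) = -13/3.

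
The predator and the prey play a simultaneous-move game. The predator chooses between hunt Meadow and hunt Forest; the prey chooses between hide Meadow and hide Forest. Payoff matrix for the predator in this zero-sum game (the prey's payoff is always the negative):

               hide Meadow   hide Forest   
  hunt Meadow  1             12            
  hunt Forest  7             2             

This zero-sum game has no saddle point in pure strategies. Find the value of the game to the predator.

v = 41/8

The predator's indifference between hunt Meadow and hunt Forest determines the prey's mixing probability q:
  the predator's expected payoff from hunt Meadow: q·1 + (1−q)·12 = -11q + 12
  the predator's expected payoff from hunt Forest: q·7 + (1−q)·2 = 5q + 2
  -11q + 12 = 5q + 2  ⇒  -16q = -10  ⇒  q = 5/8.
The value is the predator's expected payoff against this mix (using hunt Meadow): (5/8)·1 + (3/8)·12 = 41/8.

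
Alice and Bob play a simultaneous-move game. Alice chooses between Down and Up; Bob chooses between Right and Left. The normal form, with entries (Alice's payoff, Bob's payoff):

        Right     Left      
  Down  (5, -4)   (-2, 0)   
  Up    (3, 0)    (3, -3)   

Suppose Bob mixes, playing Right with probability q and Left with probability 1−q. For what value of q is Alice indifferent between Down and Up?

Set Alice's expected payoff from Down equal to that from Up:
  Alice's payoff to Down: q·5 + (1−q)·(-2) = 7q - 2
  Alice's payoff to Up: q·3 + (1−q)·3 = 3
  7q - 2 = 3  ⇒  7q = 5  ⇒  q = 5/7.

q = 5/7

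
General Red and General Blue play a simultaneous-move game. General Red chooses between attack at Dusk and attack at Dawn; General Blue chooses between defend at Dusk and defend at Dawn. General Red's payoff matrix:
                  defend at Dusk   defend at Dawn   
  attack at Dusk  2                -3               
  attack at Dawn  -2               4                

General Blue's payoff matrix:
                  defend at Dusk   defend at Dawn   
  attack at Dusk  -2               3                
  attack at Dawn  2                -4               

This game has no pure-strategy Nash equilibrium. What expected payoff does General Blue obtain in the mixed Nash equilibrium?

General Blue's indifference between defend at Dusk and defend at Dawn determines General Red's mixing probability p:
  General Blue's payoff to defend at Dusk: p·(-2) + (1−p)·2 = -4p + 2
  General Blue's payoff to defend at Dawn: p·3 + (1−p)·(-4) = 7p - 4
  -4p + 2 = 7p - 4  ⇒  -11p = -6  ⇒  p = 6/11.
At equilibrium General Blue is indifferent across columns, so General Blue's payoff equals the payoff from defend at Dusk: (6/11)·(-2) + (5/11)·2 = -2/11.

-2/11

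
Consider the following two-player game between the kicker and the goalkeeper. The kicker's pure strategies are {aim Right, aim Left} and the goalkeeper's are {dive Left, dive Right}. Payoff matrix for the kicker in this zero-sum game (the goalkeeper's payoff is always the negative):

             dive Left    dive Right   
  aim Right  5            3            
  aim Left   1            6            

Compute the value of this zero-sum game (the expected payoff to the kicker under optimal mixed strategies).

v = 27/7

Set the kicker's expected payoff from aim Right equal to that from aim Left:
  the kicker's payoff from aim Right: q·5 + (1−q)·3 = 2q + 3
  the kicker's payoff from aim Left: q·1 + (1−q)·6 = -5q + 6
  2q + 3 = -5q + 6  ⇒  7q = 3  ⇒  q = 3/7.
The value is the kicker's expected payoff against this mix (using aim Right): (3/7)·5 + (4/7)·3 = 27/7.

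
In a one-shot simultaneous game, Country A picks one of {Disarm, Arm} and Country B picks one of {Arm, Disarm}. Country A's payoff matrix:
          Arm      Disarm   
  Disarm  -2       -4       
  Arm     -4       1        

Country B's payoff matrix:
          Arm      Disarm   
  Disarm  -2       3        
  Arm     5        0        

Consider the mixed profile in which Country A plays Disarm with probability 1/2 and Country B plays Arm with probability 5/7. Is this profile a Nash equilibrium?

Yes

Check Country B's indifference given Country A's mix p = 1/2:
  payoff from Arm = 3/2; payoff from Disarm = 3/2 — equal.
Check Country A's indifference given Country B's mix q = 5/7:
  payoff from Disarm = -18/7; payoff from Arm = -18/7 — equal.
Both players are indifferent, so neither can profitably deviate.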